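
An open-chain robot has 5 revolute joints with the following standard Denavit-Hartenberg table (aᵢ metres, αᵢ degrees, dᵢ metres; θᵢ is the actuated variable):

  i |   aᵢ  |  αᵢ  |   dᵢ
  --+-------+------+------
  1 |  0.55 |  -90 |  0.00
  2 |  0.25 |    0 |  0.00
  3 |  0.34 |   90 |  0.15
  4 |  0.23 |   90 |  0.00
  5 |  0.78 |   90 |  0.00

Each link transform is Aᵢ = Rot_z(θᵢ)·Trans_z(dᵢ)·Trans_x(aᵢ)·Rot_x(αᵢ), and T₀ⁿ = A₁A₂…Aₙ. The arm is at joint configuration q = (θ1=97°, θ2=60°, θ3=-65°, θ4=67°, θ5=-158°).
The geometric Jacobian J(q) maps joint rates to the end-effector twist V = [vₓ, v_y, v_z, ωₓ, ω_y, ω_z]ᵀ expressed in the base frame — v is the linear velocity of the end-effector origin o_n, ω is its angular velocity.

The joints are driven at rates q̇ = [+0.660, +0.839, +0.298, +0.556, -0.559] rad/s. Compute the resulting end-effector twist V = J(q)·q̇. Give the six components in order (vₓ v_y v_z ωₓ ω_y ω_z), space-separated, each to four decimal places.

o_n = [0.1985, 0.8779, -0.4948]
J₁: ẑ×o_n = [-0.8779, 0.1985, 0.0000], ω = ẑ
J2: z=[-0.9925, -0.1219, 0.0000] o=[-0.0670, 0.5459, 0.0000] → [0.0603, -0.4911, -0.2972, -0.9925, -0.1219, 0.0000]
J3: z=[-0.9925, -0.1219, 0.0000] o=[-0.0823, 0.6700, -0.2165] → [0.0339, -0.2762, -0.1722, -0.9925, -0.1219, 0.0000]
J4: z=[0.0106, -0.0865, 0.9962] o=[-0.2724, 0.9879, -0.1869] → [0.1362, 0.4724, 0.0396, 0.0106, -0.0865, 0.9962]
J5: z=[0.2761, 0.9578, 0.0802] o=[-0.4935, 1.0509, -0.1790] → [-0.2885, 0.1427, -0.7105, 0.2761, 0.9578, 0.0802]
V = J·q̇ = [-0.2818, -0.1804, 0.1185, -1.2769, -0.7221, 1.1690]

-0.2818 -0.1804 0.1185 -1.2769 -0.7221 1.1690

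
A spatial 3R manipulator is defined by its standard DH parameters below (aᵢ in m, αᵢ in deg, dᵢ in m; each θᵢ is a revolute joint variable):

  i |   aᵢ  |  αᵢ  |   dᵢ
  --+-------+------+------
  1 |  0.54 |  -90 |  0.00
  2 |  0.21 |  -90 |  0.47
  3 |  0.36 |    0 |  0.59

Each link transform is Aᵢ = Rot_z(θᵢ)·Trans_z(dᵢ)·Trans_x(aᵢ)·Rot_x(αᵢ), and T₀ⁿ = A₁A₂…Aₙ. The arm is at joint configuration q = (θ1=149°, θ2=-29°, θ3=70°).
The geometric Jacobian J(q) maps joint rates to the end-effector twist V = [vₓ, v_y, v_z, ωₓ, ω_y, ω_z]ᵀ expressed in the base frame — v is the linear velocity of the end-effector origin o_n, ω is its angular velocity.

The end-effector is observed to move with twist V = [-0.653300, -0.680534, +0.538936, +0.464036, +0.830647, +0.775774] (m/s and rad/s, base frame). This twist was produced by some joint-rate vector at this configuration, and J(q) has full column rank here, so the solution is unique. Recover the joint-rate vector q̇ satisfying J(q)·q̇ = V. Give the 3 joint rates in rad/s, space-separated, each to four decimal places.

0.8300 -0.9510 0.0620

o_n = [-1.0256, 0.4626, -0.3545]
J₁: ẑ×o_n = [-0.4626, -1.0256, 0.0000], ω = ẑ
J2: z=[-0.5150, -0.8572, 0.0000] o=[-0.4629, 0.2781, 0.0000] → [0.3039, -0.1826, -0.5774, -0.5150, -0.8572, 0.0000]
J3: z=[-0.4156, 0.2497, -0.8746] o=[-0.8624, -0.0302, 0.1018] → [0.3170, -0.0468, -0.1640, -0.4156, 0.2497, -0.8746]
q̇ = J⁺·V = [0.8300, -0.9510, 0.0620]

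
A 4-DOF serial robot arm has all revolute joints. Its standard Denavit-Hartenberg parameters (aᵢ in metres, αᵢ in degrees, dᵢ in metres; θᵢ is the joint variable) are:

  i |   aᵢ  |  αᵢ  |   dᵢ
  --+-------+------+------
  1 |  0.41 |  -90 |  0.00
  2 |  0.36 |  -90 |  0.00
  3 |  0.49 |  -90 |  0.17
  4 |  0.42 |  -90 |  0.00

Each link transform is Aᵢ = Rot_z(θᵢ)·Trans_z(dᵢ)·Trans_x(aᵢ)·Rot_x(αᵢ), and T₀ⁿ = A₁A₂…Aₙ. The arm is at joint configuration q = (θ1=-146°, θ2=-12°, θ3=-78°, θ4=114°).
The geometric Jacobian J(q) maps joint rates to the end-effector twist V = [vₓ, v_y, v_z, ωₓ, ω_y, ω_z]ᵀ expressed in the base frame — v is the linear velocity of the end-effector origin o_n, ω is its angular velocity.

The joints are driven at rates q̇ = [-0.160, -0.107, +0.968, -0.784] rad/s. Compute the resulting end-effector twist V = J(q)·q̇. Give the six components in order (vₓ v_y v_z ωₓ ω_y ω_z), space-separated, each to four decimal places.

o_n = [-0.4742, -0.6965, 0.2977]
J₁: ẑ×o_n = [0.6965, -0.4742, 0.0000], ω = ẑ
J2: z=[0.5592, -0.8290, 0.0000] o=[-0.3399, -0.2293, 0.0000] → [-0.2468, -0.1665, -0.3726, 0.5592, -0.8290, 0.0000]
J3: z=[-0.1724, -0.1163, -0.9781] o=[-0.6318, -0.4262, 0.0748] → [-0.2903, -0.1157, 0.0649, -0.1724, -0.1163, -0.9781]
J4: z=[-0.9095, -0.3627, 0.2034] o=[-0.4757, -0.8990, -0.0703] → [-0.1746, 0.3349, -0.1837, -0.9095, -0.3627, 0.2034]
V = J·q̇ = [-0.2291, -0.2809, 0.2467, 0.4863, 0.2605, -1.2663]

-0.2291 -0.2809 0.2467 0.4863 0.2605 -1.2663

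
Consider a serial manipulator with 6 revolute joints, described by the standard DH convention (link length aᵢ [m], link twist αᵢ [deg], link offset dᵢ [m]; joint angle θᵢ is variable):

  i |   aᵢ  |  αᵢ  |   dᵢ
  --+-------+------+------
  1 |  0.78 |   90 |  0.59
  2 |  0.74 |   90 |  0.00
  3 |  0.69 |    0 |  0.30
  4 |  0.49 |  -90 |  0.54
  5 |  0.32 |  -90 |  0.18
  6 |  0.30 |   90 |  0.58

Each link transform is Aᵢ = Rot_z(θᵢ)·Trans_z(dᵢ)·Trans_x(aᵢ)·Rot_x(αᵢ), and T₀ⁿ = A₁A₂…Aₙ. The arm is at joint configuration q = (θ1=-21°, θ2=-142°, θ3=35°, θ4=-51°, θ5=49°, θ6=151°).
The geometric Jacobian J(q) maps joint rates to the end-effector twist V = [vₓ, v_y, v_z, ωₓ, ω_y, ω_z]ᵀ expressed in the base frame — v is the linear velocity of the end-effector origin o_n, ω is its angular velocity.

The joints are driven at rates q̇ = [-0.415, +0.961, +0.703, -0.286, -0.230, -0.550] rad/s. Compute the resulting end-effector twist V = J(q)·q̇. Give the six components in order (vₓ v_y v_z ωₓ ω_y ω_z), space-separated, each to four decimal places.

0.5354 -0.2232 -1.3182 -0.9181 -0.3176 -0.0087

o_n = [-0.6867, -0.1693, 0.0551]
J₁: ẑ×o_n = [0.1693, -0.6867, 0.0000], ω = ẑ
J2: z=[-0.3584, -0.9336, 0.0000] o=[0.7282, -0.2795, 0.5900] → [0.4994, -0.1917, -1.3604, -0.3584, -0.9336, 0.0000]
J3: z=[-0.5748, 0.2206, 0.7880] o=[0.1838, -0.0706, 0.1344] → [0.0603, -0.7315, 0.2488, -0.5748, 0.2206, 0.7880]
J4: z=[-0.5748, 0.2206, 0.7880] o=[-0.5463, -0.2142, 0.0228] → [-0.0283, -0.0921, 0.0052, -0.5748, 0.2206, 0.7880]
J5: z=[-0.5473, -0.8196, -0.1697] o=[-1.1548, 0.1640, 0.1584] → [0.0281, -0.1360, 0.5661, -0.5473, -0.8196, -0.1697]
J6: z=[0.8362, -0.5438, -0.0703] o=[-1.2422, 0.0742, -0.1867] → [-0.1486, -0.2413, 0.0984, 0.8362, -0.5438, -0.0703]
V = J·q̇ = [0.5354, -0.2232, -1.3182, -0.9181, -0.3176, -0.0087]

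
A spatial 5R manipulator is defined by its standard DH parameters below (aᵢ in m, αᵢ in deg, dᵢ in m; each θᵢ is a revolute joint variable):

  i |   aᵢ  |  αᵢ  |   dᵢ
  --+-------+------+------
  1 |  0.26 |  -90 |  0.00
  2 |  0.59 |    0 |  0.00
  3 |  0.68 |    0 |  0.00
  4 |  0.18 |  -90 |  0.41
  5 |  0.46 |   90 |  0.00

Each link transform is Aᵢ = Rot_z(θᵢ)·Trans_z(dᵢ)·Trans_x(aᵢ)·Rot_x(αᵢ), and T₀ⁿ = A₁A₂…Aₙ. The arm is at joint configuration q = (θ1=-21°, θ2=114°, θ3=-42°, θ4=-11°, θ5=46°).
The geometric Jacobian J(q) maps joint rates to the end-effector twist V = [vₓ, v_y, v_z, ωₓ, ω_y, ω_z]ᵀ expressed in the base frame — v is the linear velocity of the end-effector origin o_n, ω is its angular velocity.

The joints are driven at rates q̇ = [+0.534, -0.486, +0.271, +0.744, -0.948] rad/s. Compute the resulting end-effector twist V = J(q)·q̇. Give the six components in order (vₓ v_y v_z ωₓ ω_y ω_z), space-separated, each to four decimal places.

0.4601 0.4180 -0.4739 0.9636 0.1967 0.9936

o_n = [0.4693, -0.0954, -1.6226]
J₁: ẑ×o_n = [0.0954, 0.4693, -0.0000], ω = ẑ
J2: z=[0.3584, 0.9336, 0.0000] o=[0.2427, -0.0932, 0.0000] → [-1.5148, 0.5815, -0.2123, 0.3584, 0.9336, 0.0000]
J3: z=[0.3584, 0.9336, 0.0000] o=[0.0187, -0.0072, -0.5390] → [-1.0117, 0.3883, -0.4523, 0.3584, 0.9336, 0.0000]
J4: z=[0.3584, 0.9336, 0.0000] o=[0.2149, -0.0825, -1.1857] → [-0.4079, 0.1566, -0.2422, 0.3584, 0.9336, 0.0000]
J5: z=[-0.8165, 0.3134, -0.4848] o=[0.4433, 0.2690, -1.3431] → [-0.2643, -0.2408, 0.2894, -0.8165, 0.3134, -0.4848]
V = J·q̇ = [0.4601, 0.4180, -0.4739, 0.9636, 0.1967, 0.9936]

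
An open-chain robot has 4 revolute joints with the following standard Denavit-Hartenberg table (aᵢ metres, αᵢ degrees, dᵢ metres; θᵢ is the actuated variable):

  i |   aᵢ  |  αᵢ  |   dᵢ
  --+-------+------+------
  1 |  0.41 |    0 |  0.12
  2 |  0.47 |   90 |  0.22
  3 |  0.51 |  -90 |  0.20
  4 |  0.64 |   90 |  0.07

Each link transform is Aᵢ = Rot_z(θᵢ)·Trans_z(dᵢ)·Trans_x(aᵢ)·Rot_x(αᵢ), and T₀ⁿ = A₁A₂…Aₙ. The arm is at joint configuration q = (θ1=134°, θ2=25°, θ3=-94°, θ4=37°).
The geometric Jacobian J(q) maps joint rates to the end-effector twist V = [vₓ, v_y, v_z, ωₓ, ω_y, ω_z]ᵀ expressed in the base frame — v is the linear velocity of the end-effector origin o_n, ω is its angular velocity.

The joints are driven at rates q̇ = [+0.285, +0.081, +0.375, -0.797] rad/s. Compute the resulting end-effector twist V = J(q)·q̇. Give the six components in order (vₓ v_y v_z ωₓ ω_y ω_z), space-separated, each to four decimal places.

-0.2746 0.2446 -0.3068 0.8766 0.0652 0.4216

o_n = [-0.7886, 0.2900, -0.6835]
J₁: ẑ×o_n = [-0.2900, -0.7886, 0.0000], ω = ẑ
J2: z=[0.0000, 0.0000, 1.0000] o=[-0.2848, 0.2949, 0.1200] → [0.0049, -0.5038, 0.0000, 0.0000, 0.0000, 1.0000]
J3: z=[0.3584, 0.9336, 0.0000] o=[-0.7236, 0.4634, 0.3400] → [-0.9555, 0.3668, -0.0014, 0.3584, 0.9336, 0.0000]
J4: z=[-0.9313, 0.3575, -0.0698] o=[-0.6187, 0.6373, -0.1688] → [-0.2083, -0.4675, 0.3842, -0.9313, 0.3575, -0.0698]
V = J·q̇ = [-0.2746, 0.2446, -0.3068, 0.8766, 0.0652, 0.4216]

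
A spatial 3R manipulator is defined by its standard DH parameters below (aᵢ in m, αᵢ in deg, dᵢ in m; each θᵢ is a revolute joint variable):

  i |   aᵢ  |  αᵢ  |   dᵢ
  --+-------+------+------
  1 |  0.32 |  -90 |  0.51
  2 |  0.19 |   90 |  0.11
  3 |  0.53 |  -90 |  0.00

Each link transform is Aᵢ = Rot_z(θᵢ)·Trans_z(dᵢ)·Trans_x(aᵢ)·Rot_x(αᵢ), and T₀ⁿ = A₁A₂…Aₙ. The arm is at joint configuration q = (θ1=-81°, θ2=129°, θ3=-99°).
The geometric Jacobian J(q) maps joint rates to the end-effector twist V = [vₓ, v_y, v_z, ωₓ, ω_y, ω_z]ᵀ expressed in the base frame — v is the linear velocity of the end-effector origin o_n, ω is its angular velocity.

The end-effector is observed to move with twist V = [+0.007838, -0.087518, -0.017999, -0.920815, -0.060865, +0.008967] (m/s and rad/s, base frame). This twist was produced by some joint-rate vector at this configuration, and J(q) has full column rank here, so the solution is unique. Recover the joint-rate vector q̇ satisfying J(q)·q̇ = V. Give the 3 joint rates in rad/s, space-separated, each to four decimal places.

-0.0590 -0.9190 -0.1080

o_n = [-0.3689, -0.3142, 0.4268]
J₁: ẑ×o_n = [0.3142, -0.3689, 0.0000], ω = ẑ
J2: z=[0.9877, 0.1564, 0.0000] o=[0.0501, -0.3161, 0.5100] → [-0.0130, 0.0822, 0.0674, 0.9877, 0.1564, 0.0000]
J3: z=[0.1216, -0.7676, -0.6293] o=[0.1400, -0.1808, 0.3623] → [-0.1334, 0.3124, -0.4068, 0.1216, -0.7676, -0.6293]
q̇ = J⁺·V = [-0.0590, -0.9190, -0.1080]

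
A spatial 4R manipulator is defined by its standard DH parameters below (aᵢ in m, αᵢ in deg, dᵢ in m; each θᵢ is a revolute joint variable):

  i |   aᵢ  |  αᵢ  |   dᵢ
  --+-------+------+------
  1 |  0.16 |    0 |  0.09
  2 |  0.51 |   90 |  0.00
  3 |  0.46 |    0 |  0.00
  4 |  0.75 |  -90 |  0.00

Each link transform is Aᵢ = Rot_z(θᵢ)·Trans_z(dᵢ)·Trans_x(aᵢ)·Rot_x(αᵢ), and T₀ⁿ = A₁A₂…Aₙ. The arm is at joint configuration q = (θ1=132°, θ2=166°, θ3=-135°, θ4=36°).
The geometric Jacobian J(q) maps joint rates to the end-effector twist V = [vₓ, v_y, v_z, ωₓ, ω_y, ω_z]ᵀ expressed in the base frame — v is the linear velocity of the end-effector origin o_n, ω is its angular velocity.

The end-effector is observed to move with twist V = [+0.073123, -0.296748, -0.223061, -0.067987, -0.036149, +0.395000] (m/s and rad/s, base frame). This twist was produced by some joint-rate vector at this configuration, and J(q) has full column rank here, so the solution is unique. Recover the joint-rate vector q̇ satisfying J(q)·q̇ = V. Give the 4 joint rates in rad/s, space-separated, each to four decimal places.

o_n = [-0.0754, 0.0594, -0.9760]
J₁: ẑ×o_n = [-0.0594, -0.0754, 0.0000], ω = ẑ
J2: z=[0.0000, 0.0000, 1.0000] o=[-0.1071, 0.1189, 0.0900] → [0.0595, 0.0316, -0.0000, 0.0000, 0.0000, 1.0000]
J3: z=[-0.8829, -0.4695, 0.0000] o=[0.1324, -0.3314, 0.0900] → [0.5005, -0.9413, -0.4426, -0.8829, -0.4695, 0.0000]
J4: z=[-0.8829, -0.4695, 0.0000] o=[-0.0203, -0.0442, -0.2353] → [0.3478, -0.6541, -0.1173, -0.8829, -0.4695, 0.0000]
q̇ = J⁺·V = [0.6530, -0.2580, 0.6580, -0.5810]

0.6530 -0.2580 0.6580 -0.5810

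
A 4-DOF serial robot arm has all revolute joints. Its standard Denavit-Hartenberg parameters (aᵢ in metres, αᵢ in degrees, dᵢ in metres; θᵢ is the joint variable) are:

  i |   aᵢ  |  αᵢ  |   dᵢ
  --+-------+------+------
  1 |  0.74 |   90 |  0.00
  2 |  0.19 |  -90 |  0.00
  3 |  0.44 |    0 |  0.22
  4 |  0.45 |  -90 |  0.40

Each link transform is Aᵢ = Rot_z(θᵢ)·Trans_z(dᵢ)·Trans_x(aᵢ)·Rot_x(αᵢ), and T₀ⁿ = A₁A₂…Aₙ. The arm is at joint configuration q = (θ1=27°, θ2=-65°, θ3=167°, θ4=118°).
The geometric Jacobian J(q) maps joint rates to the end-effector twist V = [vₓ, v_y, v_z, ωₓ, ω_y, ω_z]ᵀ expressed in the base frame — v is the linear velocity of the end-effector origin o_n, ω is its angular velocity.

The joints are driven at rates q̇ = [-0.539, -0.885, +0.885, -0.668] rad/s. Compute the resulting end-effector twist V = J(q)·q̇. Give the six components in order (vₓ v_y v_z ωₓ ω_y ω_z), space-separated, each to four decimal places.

0.6020 -0.8470 -0.4577 -0.2265 0.8778 -0.4473

o_n = [1.2664, 0.2685, 0.3728]
J₁: ẑ×o_n = [-0.2685, 1.2664, 0.0000], ω = ẑ
J2: z=[0.4540, -0.8910, 0.0000] o=[0.6593, 0.3360, 0.0000] → [-0.3322, -0.1693, 0.5102, 0.4540, -0.8910, 0.0000]
J3: z=[0.8075, 0.4115, 0.4226] o=[0.7309, 0.3724, -0.1722] → [0.2682, -0.2138, -0.3042, 0.8075, 0.4115, 0.4226]
J4: z=[0.8075, 0.4115, 0.4226] o=[0.7022, 0.4689, 0.3093] → [0.1108, 0.1872, -0.3939, 0.8075, 0.4115, 0.4226]
V = J·q̇ = [0.6020, -0.8470, -0.4577, -0.2265, 0.8778, -0.4473]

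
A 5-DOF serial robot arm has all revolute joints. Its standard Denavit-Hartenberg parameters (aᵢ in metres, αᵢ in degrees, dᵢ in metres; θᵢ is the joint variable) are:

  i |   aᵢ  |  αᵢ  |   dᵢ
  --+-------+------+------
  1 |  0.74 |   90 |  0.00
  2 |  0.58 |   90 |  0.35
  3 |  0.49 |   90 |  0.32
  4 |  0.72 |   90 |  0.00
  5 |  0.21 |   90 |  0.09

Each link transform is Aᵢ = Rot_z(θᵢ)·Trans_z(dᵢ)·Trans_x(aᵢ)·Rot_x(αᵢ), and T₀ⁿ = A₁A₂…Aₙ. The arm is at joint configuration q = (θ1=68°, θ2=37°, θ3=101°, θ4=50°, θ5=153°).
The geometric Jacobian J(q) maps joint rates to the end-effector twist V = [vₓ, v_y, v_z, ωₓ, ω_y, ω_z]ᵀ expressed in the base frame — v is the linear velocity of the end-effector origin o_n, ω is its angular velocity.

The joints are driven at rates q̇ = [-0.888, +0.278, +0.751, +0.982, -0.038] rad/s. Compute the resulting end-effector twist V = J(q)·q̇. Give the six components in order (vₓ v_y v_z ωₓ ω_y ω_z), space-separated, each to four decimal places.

0.4248 -1.5597 -0.4661 0.8699 0.9870 -0.9238

o_n = [1.7403, 0.9622, -0.2335]
J₁: ẑ×o_n = [-0.9622, 1.7403, 0.0000], ω = ẑ
J2: z=[0.9272, -0.3746, 0.0000] o=[0.2772, 0.6861, 0.0000] → [0.0875, 0.2165, 0.8040, 0.9272, -0.3746, 0.0000]
J3: z=[0.2254, 0.5580, -0.7986] o=[0.7752, 0.9845, 0.3491] → [-0.3429, -0.6394, -0.5435, 0.2254, 0.5580, -0.7986]
J4: z=[0.4706, 0.6554, 0.5908] o=[1.2654, 0.9136, 0.0372] → [-0.2061, 0.4079, -0.2884, 0.4706, 0.6554, 0.5908]
J5: z=[0.5086, -0.7486, 0.4254] o=[1.7845, 0.9858, -0.4564] → [-0.1568, -0.1322, -0.0452, 0.5086, -0.7486, 0.4254]
V = J·q̇ = [0.4248, -1.5597, -0.4661, 0.8699, 0.9870, -0.9238]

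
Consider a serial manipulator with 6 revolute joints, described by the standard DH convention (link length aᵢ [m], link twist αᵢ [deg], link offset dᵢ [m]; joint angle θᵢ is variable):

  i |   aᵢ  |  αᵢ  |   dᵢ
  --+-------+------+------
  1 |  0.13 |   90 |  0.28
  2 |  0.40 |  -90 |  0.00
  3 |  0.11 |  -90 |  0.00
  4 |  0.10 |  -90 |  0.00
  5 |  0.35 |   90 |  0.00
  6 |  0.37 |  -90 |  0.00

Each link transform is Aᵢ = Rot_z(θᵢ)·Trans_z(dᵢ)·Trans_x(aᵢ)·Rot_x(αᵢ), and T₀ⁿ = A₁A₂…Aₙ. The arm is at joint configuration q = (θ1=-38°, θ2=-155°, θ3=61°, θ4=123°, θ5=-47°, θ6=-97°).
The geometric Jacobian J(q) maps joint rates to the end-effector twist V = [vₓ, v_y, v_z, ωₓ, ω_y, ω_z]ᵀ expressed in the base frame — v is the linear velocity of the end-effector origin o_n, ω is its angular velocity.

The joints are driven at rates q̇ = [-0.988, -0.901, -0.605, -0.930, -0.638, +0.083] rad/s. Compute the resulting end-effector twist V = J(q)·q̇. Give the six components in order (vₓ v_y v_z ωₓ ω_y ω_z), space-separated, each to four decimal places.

0.8713 0.4717 0.1044 -0.4426 1.5824 -0.6101

o_n = [-0.0819, 0.4790, 0.5574]
J₁: ẑ×o_n = [-0.4790, -0.0819, 0.0000], ω = ẑ
J2: z=[-0.6157, -0.7880, 0.0000] o=[0.1024, -0.0800, 0.2800] → [-0.2186, 0.1708, -0.4894, -0.6157, -0.7880, 0.0000]
J3: z=[0.3330, -0.2602, -0.9063] o=[-0.1832, 0.1432, 0.1110] → [0.1882, -0.2405, 0.1382, 0.3330, -0.2602, -0.9063]
J4: z=[0.9231, -0.1060, 0.3696] o=[-0.1621, 0.2487, 0.0884] → [-0.1348, -0.4033, 0.2210, 0.9231, -0.1060, 0.3696]
J5: z=[0.0202, -0.9466, -0.3218] o=[-0.2005, 0.2183, 0.1756] → [-0.2776, -0.0459, 0.1175, 0.0202, -0.9466, -0.3218]
J6: z=[0.9104, 0.1504, -0.3854] o=[-0.0559, 0.1185, 0.4783] → [0.1508, -0.0620, 0.3321, 0.9104, 0.1504, -0.3854]
V = J·q̇ = [0.8713, 0.4717, 0.1044, -0.4426, 1.5824, -0.6101]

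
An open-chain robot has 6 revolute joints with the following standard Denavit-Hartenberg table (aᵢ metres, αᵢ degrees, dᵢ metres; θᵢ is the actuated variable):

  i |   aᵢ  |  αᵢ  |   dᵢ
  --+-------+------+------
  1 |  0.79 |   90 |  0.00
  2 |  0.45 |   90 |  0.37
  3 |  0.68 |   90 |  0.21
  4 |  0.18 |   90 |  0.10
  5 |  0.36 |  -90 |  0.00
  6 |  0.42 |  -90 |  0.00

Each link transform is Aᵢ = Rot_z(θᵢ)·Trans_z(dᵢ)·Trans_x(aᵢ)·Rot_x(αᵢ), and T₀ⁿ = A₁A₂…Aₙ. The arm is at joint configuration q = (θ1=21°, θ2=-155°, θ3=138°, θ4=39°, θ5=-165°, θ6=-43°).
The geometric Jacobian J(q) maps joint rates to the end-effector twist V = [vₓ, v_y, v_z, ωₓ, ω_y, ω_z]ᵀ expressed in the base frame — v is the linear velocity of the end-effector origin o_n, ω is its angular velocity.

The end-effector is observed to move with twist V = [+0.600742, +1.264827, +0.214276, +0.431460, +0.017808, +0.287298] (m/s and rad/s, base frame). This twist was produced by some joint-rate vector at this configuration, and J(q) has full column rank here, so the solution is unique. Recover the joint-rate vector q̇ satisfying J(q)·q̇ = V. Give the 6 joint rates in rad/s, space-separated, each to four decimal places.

o_n = [1.0652, -0.2875, -0.2891]
J₁: ẑ×o_n = [0.2875, 1.0652, -0.0000], ω = ẑ
J2: z=[0.3584, -0.9336, 0.0000] o=[0.7375, 0.2831, 0.0000] → [0.2699, 0.1036, 0.1014, 0.3584, -0.9336, 0.0000]
J3: z=[-0.3945, -0.1515, 0.9063] o=[0.4894, -0.2085, -0.1902] → [0.0866, 0.4828, 0.1184, -0.3945, -0.1515, 0.9063]
J4: z=[-0.2998, -0.9111, -0.2828] o=[0.9972, -0.5009, 0.2137] → [0.5185, -0.1700, -0.0020, -0.2998, -0.9111, -0.2828]
J5: z=[0.8532, -0.1235, -0.5067] o=[1.0440, -0.6628, 0.3320] → [0.2669, 0.5193, 0.3229, 0.8532, -0.1235, -0.5067]
J6: z=[0.4001, 0.7783, 0.4839] o=[0.9235, -0.4412, 0.0752] → [-0.3579, 0.2143, -0.0487, 0.4001, 0.7783, 0.4839]
q̇ = J⁺·V = [0.9060, -0.6240, -0.0530, 0.6090, 0.9010, 0.1200]

0.9060 -0.6240 -0.0530 0.6090 0.9010 0.1200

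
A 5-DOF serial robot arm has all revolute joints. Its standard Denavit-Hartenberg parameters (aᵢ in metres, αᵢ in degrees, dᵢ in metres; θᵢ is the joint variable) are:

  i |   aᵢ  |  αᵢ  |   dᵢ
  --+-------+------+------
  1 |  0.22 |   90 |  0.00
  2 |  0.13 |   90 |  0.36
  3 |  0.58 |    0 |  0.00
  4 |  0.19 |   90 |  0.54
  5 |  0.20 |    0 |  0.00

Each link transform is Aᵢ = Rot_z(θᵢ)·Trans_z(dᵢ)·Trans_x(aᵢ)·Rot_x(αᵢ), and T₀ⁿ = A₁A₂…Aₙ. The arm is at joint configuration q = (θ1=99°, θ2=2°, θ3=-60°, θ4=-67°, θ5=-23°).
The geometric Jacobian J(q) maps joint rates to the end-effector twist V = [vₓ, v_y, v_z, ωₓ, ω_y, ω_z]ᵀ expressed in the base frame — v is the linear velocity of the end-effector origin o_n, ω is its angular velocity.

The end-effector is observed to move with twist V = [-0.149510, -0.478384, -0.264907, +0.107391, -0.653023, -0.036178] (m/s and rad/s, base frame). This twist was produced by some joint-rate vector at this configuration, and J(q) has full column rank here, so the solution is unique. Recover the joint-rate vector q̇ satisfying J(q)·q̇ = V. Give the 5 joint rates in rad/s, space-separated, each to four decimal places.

o_n = [-0.5030, 0.3566, -0.4548]
J₁: ẑ×o_n = [-0.3566, -0.5030, 0.0000], ω = ẑ
J2: z=[0.9877, 0.1564, 0.0000] o=[-0.0344, 0.2173, 0.0000] → [-0.0711, 0.4492, 0.2109, 0.9877, 0.1564, 0.0000]
J3: z=[-0.0055, 0.0345, -0.9994] o=[0.3008, 0.4019, 0.0045] → [-0.0612, 0.8009, 0.0280, -0.0055, 0.0345, -0.9994]
J4: z=[-0.0055, 0.0345, -0.9994] o=[-0.2406, 0.6096, 0.0147] → [-0.2691, 0.2597, 0.0104, -0.0055, 0.0345, -0.9994]
J5: z=[0.7193, -0.6942, -0.0279] o=[-0.3756, 0.4916, -0.5290] → [-0.0553, -0.0498, -0.1856, 0.7193, -0.6942, -0.0279]
q̇ = J⁺·V = [0.0980, -0.4980, -0.3560, 0.4670, 0.8340]

0.0980 -0.4980 -0.3560 0.4670 0.8340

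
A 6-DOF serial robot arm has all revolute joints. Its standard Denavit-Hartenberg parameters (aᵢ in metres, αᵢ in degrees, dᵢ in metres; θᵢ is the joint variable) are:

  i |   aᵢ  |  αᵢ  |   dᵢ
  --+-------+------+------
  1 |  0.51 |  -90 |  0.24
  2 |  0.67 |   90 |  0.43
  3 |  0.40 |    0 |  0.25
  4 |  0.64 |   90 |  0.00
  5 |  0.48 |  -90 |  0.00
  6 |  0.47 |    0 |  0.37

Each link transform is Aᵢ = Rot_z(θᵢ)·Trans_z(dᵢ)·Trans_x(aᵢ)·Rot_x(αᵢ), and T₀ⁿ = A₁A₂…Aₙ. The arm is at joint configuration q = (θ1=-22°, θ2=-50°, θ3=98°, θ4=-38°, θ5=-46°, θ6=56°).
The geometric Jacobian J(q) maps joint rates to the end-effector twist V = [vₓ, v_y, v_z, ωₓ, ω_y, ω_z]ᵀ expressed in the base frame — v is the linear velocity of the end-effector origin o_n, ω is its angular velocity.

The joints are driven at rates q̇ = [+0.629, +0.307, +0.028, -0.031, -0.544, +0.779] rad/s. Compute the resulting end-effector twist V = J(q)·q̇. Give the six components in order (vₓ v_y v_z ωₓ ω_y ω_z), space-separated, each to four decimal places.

-0.9789 0.9562 -0.6141 -0.0973 1.1872 0.8286

o_n = [1.9249, 1.6518, 0.9793]
J₁: ẑ×o_n = [-1.6518, 1.9249, 0.0000], ω = ẑ
J2: z=[0.3746, 0.9272, 0.0000] o=[0.4729, -0.1910, 0.2400] → [0.6854, -0.2769, -0.6560, 0.3746, 0.9272, 0.0000]
J3: z=[-0.7103, 0.2870, 0.6428] o=[1.0333, 0.0463, 0.7532] → [-0.9671, 0.7337, -1.3962, -0.7103, 0.2870, 0.6428]
J4: z=[-0.7103, 0.2870, 0.6428] o=[0.9709, 0.4987, 0.8713] → [-0.7102, 0.6899, -1.0927, -0.7103, 0.2870, 0.6428]
J5: z=[0.3288, -0.6721, 0.6634] o=[1.3692, 0.9356, 1.1164] → [-0.3829, 0.4137, 0.6090, 0.3288, -0.6721, 0.6634]
J6: z=[-0.0457, 0.6903, 0.7220] o=[1.8220, 1.0641, 1.0222] → [-0.4540, 0.0723, -0.0979, -0.0457, 0.6903, 0.7220]
V = J·q̇ = [-0.9789, 0.9562, -0.6141, -0.0973, 1.1872, 0.8286]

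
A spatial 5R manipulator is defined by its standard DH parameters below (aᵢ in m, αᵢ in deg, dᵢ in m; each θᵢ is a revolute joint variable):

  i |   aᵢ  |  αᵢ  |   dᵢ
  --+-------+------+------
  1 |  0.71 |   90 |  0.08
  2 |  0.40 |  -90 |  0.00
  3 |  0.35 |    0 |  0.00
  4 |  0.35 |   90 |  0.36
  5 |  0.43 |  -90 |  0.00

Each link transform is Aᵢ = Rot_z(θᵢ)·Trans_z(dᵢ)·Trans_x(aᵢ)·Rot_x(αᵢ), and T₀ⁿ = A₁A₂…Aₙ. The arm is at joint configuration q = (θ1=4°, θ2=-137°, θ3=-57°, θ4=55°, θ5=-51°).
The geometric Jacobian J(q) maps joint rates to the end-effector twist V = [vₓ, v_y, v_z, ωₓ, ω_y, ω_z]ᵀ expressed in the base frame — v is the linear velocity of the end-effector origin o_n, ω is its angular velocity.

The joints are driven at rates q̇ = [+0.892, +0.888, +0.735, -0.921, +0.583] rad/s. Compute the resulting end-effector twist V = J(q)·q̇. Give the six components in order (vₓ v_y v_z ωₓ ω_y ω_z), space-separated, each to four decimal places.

0.8481 -0.0639 -1.1633 -0.0091 -1.4749 1.0419

o_n = [-0.1356, -0.3254, -0.7647]
J₁: ẑ×o_n = [0.3254, -0.1356, 0.0000], ω = ẑ
J2: z=[0.0698, -0.9976, 0.0000] o=[0.7083, 0.0495, 0.0800] → [0.8426, 0.0589, -0.8679, 0.0698, -0.9976, 0.0000]
J3: z=[0.6803, 0.0476, -0.7314] o=[0.4164, 0.0291, -0.1928] → [-0.2865, 0.7928, -0.2150, 0.6803, 0.0476, -0.7314]
J4: z=[0.6803, 0.0476, -0.7314] o=[0.2978, -0.2734, -0.3228] → [-0.0591, 0.6176, -0.0148, 0.6803, 0.0476, -0.7314]
J5: z=[0.0952, -0.9952, 0.0238] o=[0.2884, -0.2863, -0.8246] → [-0.0587, -0.0158, -0.4257, 0.0952, -0.9952, 0.0238]
V = J·q̇ = [0.8481, -0.0639, -1.1633, -0.0091, -1.4749, 1.0419]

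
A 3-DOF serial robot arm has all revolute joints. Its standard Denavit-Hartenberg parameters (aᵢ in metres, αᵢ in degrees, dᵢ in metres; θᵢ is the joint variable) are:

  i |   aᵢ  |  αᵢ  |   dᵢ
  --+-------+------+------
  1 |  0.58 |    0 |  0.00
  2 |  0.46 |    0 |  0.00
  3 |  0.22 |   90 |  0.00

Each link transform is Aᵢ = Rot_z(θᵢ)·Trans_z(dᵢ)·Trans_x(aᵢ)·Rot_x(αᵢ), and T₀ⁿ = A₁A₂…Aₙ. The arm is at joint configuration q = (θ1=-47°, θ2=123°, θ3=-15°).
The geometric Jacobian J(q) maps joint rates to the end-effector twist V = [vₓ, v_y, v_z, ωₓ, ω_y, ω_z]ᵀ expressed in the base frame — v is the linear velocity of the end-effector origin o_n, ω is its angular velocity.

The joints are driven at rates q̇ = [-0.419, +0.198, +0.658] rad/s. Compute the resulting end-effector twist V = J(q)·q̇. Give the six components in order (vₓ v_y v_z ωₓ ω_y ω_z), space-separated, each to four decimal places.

-0.1632 -0.1437 0.0000 0.0000 0.0000 0.4370

o_n = [0.6135, 0.2146, 0.0000]
J₁: ẑ×o_n = [-0.2146, 0.6135, 0.0000], ω = ẑ
J2: z=[0.0000, 0.0000, 1.0000] o=[0.3956, -0.4242, 0.0000] → [-0.6388, 0.2179, 0.0000, 0.0000, 0.0000, 1.0000]
J3: z=[0.0000, 0.0000, 1.0000] o=[0.5068, 0.0222, 0.0000] → [-0.1924, 0.1067, 0.0000, 0.0000, 0.0000, 1.0000]
V = J·q̇ = [-0.1632, -0.1437, 0.0000, 0.0000, 0.0000, 0.4370]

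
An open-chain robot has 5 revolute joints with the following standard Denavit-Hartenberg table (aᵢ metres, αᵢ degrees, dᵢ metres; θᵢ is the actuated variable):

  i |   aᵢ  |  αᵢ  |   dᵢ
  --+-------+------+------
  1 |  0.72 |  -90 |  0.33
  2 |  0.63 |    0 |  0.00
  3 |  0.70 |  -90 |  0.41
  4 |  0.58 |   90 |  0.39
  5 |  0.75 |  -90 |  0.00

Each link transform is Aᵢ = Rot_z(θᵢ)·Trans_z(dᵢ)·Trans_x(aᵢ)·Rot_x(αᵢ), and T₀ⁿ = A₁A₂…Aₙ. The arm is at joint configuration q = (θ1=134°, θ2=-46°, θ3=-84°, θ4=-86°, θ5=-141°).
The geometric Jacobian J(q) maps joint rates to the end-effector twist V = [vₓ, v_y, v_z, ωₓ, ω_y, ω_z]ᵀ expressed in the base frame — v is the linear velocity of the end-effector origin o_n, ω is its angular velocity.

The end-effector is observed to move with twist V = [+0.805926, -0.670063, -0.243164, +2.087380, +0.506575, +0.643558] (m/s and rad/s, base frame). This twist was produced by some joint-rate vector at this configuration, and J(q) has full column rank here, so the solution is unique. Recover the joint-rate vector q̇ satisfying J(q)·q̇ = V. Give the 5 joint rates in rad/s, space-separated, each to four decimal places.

o_n = [-0.7409, 0.1811, 1.2666]
J₁: ẑ×o_n = [-0.1811, -0.7409, 0.0000], ω = ẑ
J2: z=[-0.7193, -0.6947, 0.0000] o=[-0.5002, 0.5179, 0.3300] → [-0.6506, 0.6737, 0.0750, -0.7193, -0.6947, 0.0000]
J3: z=[-0.7193, -0.6947, 0.0000] o=[-0.8042, 0.8327, 0.7832] → [-0.3358, 0.3477, 0.5126, -0.7193, -0.6947, 0.0000]
J4: z=[-0.5321, 0.5510, 0.6428] o=[-0.7865, 0.2243, 1.3194] → [-0.0014, 0.0012, -0.0022, -0.5321, 0.5510, 0.6428]
J5: z=[-0.4956, 0.4128, -0.7642] o=[-1.3922, 0.0185, 1.6011] → [-0.0138, -0.6635, -0.3494, -0.4956, 0.4128, -0.7642]
q̇ = J⁺·V = [0.4450, -0.8620, -0.9320, -0.7040, -0.8520]

0.4450 -0.8620 -0.9320 -0.7040 -0.8520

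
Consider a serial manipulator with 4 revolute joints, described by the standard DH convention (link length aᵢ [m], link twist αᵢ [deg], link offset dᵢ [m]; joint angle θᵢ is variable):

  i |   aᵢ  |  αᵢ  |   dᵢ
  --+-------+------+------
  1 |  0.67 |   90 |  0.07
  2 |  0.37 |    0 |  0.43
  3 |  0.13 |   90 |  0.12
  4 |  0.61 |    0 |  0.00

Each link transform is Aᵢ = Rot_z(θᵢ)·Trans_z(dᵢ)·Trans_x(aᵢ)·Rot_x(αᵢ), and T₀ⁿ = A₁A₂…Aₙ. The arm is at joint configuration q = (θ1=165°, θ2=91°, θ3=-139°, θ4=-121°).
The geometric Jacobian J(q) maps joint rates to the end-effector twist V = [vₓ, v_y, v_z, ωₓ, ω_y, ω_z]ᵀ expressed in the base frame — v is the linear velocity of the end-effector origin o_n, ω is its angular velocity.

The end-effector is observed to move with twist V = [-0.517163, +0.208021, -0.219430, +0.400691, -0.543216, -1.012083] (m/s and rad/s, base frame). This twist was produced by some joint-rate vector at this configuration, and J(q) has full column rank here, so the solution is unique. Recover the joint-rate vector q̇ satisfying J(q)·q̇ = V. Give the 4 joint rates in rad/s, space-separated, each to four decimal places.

-0.5370 -0.7080 0.2870 0.7100

o_n = [-0.5149, 0.1660, 0.5768]
J₁: ẑ×o_n = [-0.1660, -0.5149, 0.0000], ω = ẑ
J2: z=[0.2588, 0.9659, 0.0000] o=[-0.6472, 0.1734, 0.0700] → [0.4895, -0.1312, -0.1297, 0.2588, 0.9659, 0.0000]
J3: z=[0.2588, 0.9659, 0.0000] o=[-0.5296, 0.5871, 0.4399] → [0.1322, -0.0354, -0.1232, 0.2588, 0.9659, 0.0000]
J4: z=[0.7178, -0.1923, -0.6691] o=[-0.5826, 0.7255, 0.3433] → [-0.4193, -0.2129, -0.3886, 0.7178, -0.1923, -0.6691]
q̇ = J⁺·V = [-0.5370, -0.7080, 0.2870, 0.7100]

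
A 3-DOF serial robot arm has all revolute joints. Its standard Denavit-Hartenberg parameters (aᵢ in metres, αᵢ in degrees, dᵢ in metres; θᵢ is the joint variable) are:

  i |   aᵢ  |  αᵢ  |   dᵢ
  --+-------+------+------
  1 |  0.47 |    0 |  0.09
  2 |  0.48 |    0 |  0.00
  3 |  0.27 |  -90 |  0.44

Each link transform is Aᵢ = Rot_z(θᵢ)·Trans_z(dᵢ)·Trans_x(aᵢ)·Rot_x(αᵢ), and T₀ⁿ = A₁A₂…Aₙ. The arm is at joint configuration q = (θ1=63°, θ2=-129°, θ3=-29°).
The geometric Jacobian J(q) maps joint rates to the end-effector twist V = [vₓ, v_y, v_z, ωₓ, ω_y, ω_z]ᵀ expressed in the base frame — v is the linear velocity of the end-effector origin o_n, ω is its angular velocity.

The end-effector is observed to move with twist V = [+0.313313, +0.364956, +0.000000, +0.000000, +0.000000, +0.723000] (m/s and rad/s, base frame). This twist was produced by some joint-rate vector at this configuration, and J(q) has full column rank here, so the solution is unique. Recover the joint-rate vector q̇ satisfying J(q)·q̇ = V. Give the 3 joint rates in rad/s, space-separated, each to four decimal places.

o_n = [0.3851, -0.2887, 0.5300]
J₁: ẑ×o_n = [0.2887, 0.3851, -0.0000], ω = ẑ
J2: z=[0.0000, 0.0000, 1.0000] o=[0.2134, 0.4188, 0.0900] → [0.7075, 0.1717, -0.0000, 0.0000, 0.0000, 1.0000]
J3: z=[0.0000, 0.0000, 1.0000] o=[0.4086, -0.0197, 0.0900] → [0.2690, -0.0235, 0.0000, 0.0000, 0.0000, 1.0000]
q̇ = J⁺·V = [0.8230, 0.2340, -0.3340]

0.8230 0.2340 -0.3340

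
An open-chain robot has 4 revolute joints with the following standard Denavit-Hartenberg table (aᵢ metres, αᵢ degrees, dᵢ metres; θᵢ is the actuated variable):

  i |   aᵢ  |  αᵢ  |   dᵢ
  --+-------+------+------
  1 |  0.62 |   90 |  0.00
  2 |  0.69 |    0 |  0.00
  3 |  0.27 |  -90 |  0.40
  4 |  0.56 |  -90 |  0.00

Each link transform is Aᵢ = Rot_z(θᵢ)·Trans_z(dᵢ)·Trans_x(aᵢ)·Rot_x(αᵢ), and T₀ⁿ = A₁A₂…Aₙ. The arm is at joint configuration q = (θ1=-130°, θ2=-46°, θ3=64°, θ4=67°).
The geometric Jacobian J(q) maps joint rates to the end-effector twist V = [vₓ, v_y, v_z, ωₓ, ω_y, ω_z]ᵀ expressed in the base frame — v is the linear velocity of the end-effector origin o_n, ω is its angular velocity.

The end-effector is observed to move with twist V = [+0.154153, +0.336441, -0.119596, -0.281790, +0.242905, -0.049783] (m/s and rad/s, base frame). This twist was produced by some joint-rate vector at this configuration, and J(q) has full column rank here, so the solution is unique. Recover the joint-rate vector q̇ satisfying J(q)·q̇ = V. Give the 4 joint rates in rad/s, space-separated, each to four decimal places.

o_n = [-0.9170, -1.2725, -0.3453]
J₁: ẑ×o_n = [1.2725, -0.9170, 0.0000], ω = ẑ
J2: z=[-0.7660, 0.6428, 0.0000] o=[-0.3985, -0.4749, 0.0000] → [-0.2220, -0.2645, 0.9442, -0.7660, 0.6428, 0.0000]
J3: z=[-0.7660, 0.6428, 0.0000] o=[-0.7066, -0.8421, -0.4963] → [0.0971, 0.1157, 0.4649, -0.7660, 0.6428, 0.0000]
J4: z=[0.1986, 0.2367, 0.9511] o=[-1.1781, -0.7817, -0.4129] → [0.4827, 0.2349, -0.1593, 0.1986, 0.2367, 0.9511]
q̇ = J⁺·V = [-0.0650, -0.6050, 0.9770, 0.0160]

-0.0650 -0.6050 0.9770 0.0160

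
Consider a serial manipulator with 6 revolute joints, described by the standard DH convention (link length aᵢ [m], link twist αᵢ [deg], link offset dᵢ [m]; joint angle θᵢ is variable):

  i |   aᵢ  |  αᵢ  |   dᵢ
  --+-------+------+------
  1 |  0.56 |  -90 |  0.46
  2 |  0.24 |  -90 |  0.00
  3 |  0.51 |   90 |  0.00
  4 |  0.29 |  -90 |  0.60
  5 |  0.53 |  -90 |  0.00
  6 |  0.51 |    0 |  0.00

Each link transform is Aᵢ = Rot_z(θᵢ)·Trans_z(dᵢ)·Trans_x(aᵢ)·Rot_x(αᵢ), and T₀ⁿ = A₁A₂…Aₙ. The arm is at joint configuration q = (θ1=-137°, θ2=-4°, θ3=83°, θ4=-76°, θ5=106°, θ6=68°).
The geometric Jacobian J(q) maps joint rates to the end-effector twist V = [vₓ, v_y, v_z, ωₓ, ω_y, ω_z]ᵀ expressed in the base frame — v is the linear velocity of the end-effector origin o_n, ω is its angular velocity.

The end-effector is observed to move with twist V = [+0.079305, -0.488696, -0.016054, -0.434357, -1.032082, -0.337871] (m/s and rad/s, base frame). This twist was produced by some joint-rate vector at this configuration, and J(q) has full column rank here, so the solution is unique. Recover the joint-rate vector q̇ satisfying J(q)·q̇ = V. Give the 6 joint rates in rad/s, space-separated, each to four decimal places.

0.5960 0.7760 0.8230 0.8880 0.4620 0.0730

o_n = [-0.5707, -0.4173, 0.6734]
J₁: ẑ×o_n = [0.4173, -0.5707, 0.0000], ω = ẑ
J2: z=[0.6820, -0.7314, 0.0000] o=[-0.4096, -0.3819, 0.4600] → [-0.1560, -0.1455, -0.1420, 0.6820, -0.7314, 0.0000]
J3: z=[-0.0510, -0.0476, -0.9976] o=[-0.5847, -0.5452, 0.4767] → [0.1183, -0.0039, -0.0059, -0.0510, -0.0476, -0.9976]
J4: z=[-0.6410, -0.7644, 0.0692] o=[-0.9752, -0.2173, 0.4811] → [-0.1331, 0.1513, 0.4374, -0.6410, -0.7644, 0.0692]
J5: z=[-0.7554, 0.6124, -0.2331] o=[-1.3992, -0.6174, 0.8039] → [-0.0333, -0.2917, -0.6586, -0.7554, 0.6124, -0.2331]
J6: z=[-0.0462, -0.4046, -0.9133] o=[-1.0528, -0.2574, 0.6269] → [-0.1647, -0.4382, 0.2024, -0.0462, -0.4046, -0.9133]
q̇ = J⁺·V = [0.5960, 0.7760, 0.8230, 0.8880, 0.4620, 0.0730]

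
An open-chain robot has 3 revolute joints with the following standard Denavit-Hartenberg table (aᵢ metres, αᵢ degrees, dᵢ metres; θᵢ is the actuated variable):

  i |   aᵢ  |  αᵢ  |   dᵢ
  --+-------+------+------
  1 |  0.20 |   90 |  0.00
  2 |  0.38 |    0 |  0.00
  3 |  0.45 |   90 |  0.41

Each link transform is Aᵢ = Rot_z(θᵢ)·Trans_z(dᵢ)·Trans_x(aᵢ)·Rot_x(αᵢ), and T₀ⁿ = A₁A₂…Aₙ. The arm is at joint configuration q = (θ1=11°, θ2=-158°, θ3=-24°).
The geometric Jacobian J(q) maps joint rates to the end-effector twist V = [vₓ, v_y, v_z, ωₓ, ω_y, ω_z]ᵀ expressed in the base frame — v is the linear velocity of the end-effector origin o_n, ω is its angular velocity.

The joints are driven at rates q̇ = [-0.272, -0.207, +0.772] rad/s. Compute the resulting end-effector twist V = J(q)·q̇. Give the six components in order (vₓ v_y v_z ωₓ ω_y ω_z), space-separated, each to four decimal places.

o_n = [-0.5128, -0.5173, -0.1266]
J₁: ẑ×o_n = [0.5173, -0.5128, 0.0000], ω = ẑ
J2: z=[0.1908, -0.9816, 0.0000] o=[0.1963, 0.0382, 0.0000] → [0.1243, 0.0242, -0.8021, 0.1908, -0.9816, 0.0000]
J3: z=[0.1908, -0.9816, 0.0000] o=[-0.1495, -0.0291, -0.1424] → [-0.0154, -0.0030, -0.4497, 0.1908, -0.9816, 0.0000]
V = J·q̇ = [-0.1784, 0.1322, -0.1812, 0.1078, -0.5546, -0.2720]

-0.1784 0.1322 -0.1812 0.1078 -0.5546 -0.2720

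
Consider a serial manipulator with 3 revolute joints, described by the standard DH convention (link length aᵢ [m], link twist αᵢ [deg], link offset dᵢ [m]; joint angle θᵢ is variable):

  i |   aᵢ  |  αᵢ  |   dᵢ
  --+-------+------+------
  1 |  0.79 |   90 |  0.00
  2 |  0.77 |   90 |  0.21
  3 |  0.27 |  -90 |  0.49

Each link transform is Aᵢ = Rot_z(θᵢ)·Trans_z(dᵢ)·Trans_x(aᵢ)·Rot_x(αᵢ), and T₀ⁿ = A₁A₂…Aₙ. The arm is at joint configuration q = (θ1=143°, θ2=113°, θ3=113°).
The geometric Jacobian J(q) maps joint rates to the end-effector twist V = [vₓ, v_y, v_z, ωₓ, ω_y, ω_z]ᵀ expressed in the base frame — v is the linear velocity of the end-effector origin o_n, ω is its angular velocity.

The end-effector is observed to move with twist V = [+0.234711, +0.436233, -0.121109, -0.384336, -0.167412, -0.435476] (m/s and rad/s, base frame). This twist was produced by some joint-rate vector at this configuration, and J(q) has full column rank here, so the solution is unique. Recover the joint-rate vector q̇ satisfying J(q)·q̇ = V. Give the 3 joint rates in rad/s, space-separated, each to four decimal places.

-0.5230 -0.3650 0.2240

o_n = [-0.5078, 0.9568, 0.8031]
J₁: ẑ×o_n = [-0.9568, -0.5078, 0.0000], ω = ẑ
J2: z=[0.6018, 0.7986, 0.0000] o=[-0.6309, 0.4754, 0.0000] → [0.6414, -0.4833, 0.1914, 0.6018, 0.7986, 0.0000]
J3: z=[-0.7351, 0.5540, 0.3907] o=[-0.2643, 0.4621, 0.7088] → [-0.1410, -0.0258, -0.2288, -0.7351, 0.5540, 0.3907]
q̇ = J⁺·V = [-0.5230, -0.3650, 0.2240]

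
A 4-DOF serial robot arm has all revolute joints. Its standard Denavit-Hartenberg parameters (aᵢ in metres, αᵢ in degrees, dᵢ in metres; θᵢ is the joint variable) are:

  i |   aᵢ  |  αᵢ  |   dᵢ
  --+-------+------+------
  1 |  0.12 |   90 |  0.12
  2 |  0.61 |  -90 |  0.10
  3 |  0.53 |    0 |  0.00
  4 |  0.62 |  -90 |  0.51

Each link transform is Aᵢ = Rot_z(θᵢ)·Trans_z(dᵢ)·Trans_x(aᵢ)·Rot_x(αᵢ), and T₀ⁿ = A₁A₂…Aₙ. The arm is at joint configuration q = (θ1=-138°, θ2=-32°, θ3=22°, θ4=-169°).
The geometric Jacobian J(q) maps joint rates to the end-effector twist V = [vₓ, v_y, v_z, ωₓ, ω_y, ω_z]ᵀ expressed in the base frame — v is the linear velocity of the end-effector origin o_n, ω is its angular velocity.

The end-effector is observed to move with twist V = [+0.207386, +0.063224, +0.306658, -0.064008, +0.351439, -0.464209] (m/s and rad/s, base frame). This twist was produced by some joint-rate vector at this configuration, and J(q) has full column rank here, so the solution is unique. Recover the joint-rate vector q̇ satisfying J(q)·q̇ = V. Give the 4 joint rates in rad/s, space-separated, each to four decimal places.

o_n = [-0.8165, -0.4134, 0.2444]
J₁: ẑ×o_n = [0.4134, -0.8165, 0.0000], ω = ẑ
J2: z=[-0.6691, 0.7431, 0.0000] o=[-0.0892, -0.0803, 0.1200] → [0.0924, 0.0832, 0.7633, -0.6691, 0.7431, 0.0000]
J3: z=[-0.3938, -0.3546, 0.8480] o=[-0.5405, -0.3521, -0.2033] → [-0.1068, -0.0577, -0.0737, -0.3938, -0.3546, 0.8480]
J4: z=[-0.3938, -0.3546, 0.8480] o=[-0.7174, -0.7785, -0.4637] → [-0.5607, 0.1948, -0.1789, -0.3938, -0.3546, 0.8480]
q̇ = J⁺·V = [-0.1640, 0.3040, 0.1070, -0.4610]

-0.1640 0.3040 0.1070 -0.4610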